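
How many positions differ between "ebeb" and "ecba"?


Comparing "ebeb" and "ecba" position by position:
  Position 0: 'e' vs 'e' => same
  Position 1: 'b' vs 'c' => DIFFER
  Position 2: 'e' vs 'b' => DIFFER
  Position 3: 'b' vs 'a' => DIFFER
Positions that differ: 3

3


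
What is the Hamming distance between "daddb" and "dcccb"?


Comparing "daddb" and "dcccb" position by position:
  Position 0: 'd' vs 'd' => same
  Position 1: 'a' vs 'c' => differ
  Position 2: 'd' vs 'c' => differ
  Position 3: 'd' vs 'c' => differ
  Position 4: 'b' vs 'b' => same
Total differences (Hamming distance): 3

3


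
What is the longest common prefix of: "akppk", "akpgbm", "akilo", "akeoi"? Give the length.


Words: akppk, akpgbm, akilo, akeoi
  Position 0: all 'a' => match
  Position 1: all 'k' => match
  Position 2: ('p', 'p', 'i', 'e') => mismatch, stop
LCP = "ak" (length 2)

2


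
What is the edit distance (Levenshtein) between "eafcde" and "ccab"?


Computing edit distance: "eafcde" -> "ccab"
DP table:
           c    c    a    b
      0    1    2    3    4
  e   1    1    2    3    4
  a   2    2    2    2    3
  f   3    3    3    3    3
  c   4    3    3    4    4
  d   5    4    4    4    5
  e   6    5    5    5    5
Edit distance = dp[6][4] = 5

5


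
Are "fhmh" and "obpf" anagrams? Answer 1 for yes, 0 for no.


Strings: "fhmh", "obpf"
Sorted first:  fhhm
Sorted second: bfop
Differ at position 0: 'f' vs 'b' => not anagrams

0


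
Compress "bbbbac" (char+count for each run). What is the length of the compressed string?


Input: bbbbac
Runs:
  'b' x 4 => "b4"
  'a' x 1 => "a1"
  'c' x 1 => "c1"
Compressed: "b4a1c1"
Compressed length: 6

6


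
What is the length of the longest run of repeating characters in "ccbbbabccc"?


Input: "ccbbbabccc"
Scanning for longest run:
  Position 1 ('c'): continues run of 'c', length=2
  Position 2 ('b'): new char, reset run to 1
  Position 3 ('b'): continues run of 'b', length=2
  Position 4 ('b'): continues run of 'b', length=3
  Position 5 ('a'): new char, reset run to 1
  Position 6 ('b'): new char, reset run to 1
  Position 7 ('c'): new char, reset run to 1
  Position 8 ('c'): continues run of 'c', length=2
  Position 9 ('c'): continues run of 'c', length=3
Longest run: 'b' with length 3

3


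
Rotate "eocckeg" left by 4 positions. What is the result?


Input: "eocckeg", rotate left by 4
First 4 characters: "eocc"
Remaining characters: "keg"
Concatenate remaining + first: "keg" + "eocc" = "kegeocc"

kegeocc


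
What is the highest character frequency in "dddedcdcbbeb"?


Input: dddedcdcbbeb
Character counts:
  'b': 3
  'c': 2
  'd': 5
  'e': 2
Maximum frequency: 5

5


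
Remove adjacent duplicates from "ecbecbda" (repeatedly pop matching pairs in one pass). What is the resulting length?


Input: ecbecbda
Stack-based adjacent duplicate removal:
  Read 'e': push. Stack: e
  Read 'c': push. Stack: ec
  Read 'b': push. Stack: ecb
  Read 'e': push. Stack: ecbe
  Read 'c': push. Stack: ecbec
  Read 'b': push. Stack: ecbecb
  Read 'd': push. Stack: ecbecbd
  Read 'a': push. Stack: ecbecbda
Final stack: "ecbecbda" (length 8)

8


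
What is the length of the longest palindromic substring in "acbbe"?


Input: "acbbe"
Checking substrings for palindromes:
  [2:4] "bb" (len 2) => palindrome
Longest palindromic substring: "bb" with length 2

2


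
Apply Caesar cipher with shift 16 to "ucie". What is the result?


Caesar cipher: shift "ucie" by 16
  'u' (pos 20) + 16 = pos 10 = 'k'
  'c' (pos 2) + 16 = pos 18 = 's'
  'i' (pos 8) + 16 = pos 24 = 'y'
  'e' (pos 4) + 16 = pos 20 = 'u'
Result: ksyu

ksyu


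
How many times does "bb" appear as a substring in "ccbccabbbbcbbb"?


Searching for "bb" in "ccbccabbbbcbbb"
Scanning each position:
  Position 0: "cc" => no
  Position 1: "cb" => no
  Position 2: "bc" => no
  Position 3: "cc" => no
  Position 4: "ca" => no
  Position 5: "ab" => no
  Position 6: "bb" => MATCH
  Position 7: "bb" => MATCH
  Position 8: "bb" => MATCH
  Position 9: "bc" => no
  Position 10: "cb" => no
  Position 11: "bb" => MATCH
  Position 12: "bb" => MATCH
Total occurrences: 5

5


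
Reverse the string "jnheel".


Input: jnheel
Reading characters right to left:
  Position 5: 'l'
  Position 4: 'e'
  Position 3: 'e'
  Position 2: 'h'
  Position 1: 'n'
  Position 0: 'j'
Reversed: leehnj

leehnj


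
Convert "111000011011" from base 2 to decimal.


Input: "111000011011" in base 2
Positional expansion:
  Digit '1' (value 1) x 2^11 = 2048
  Digit '1' (value 1) x 2^10 = 1024
  Digit '1' (value 1) x 2^9 = 512
  Digit '0' (value 0) x 2^8 = 0
  Digit '0' (value 0) x 2^7 = 0
  Digit '0' (value 0) x 2^6 = 0
  Digit '0' (value 0) x 2^5 = 0
  Digit '1' (value 1) x 2^4 = 16
  Digit '1' (value 1) x 2^3 = 8
  Digit '0' (value 0) x 2^2 = 0
  Digit '1' (value 1) x 2^1 = 2
  Digit '1' (value 1) x 2^0 = 1
Sum = 3611

3611


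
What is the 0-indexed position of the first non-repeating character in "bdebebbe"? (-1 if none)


Input: bdebebbe
Character frequencies:
  'b': 4
  'd': 1
  'e': 3
Scanning left to right for freq == 1:
  Position 0 ('b'): freq=4, skip
  Position 1 ('d'): unique! => answer = 1

1


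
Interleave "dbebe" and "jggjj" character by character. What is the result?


Interleaving "dbebe" and "jggjj":
  Position 0: 'd' from first, 'j' from second => "dj"
  Position 1: 'b' from first, 'g' from second => "bg"
  Position 2: 'e' from first, 'g' from second => "eg"
  Position 3: 'b' from first, 'j' from second => "bj"
  Position 4: 'e' from first, 'j' from second => "ej"
Result: djbgegbjej

djbgegbjej


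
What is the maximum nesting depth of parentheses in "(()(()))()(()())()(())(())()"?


Input: "(()(()))()(()())()(())(())()"
Tracking depth:
  Position 0 '(': depth becomes 1
  Position 1 '(': depth becomes 2
  Position 2 ')': depth becomes 1
  Position 3 '(': depth becomes 2
  Position 4 '(': depth becomes 3
  Position 5 ')': depth becomes 2
  Position 6 ')': depth becomes 1
  Position 7 ')': depth becomes 0
  Position 8 '(': depth becomes 1
  Position 9 ')': depth becomes 0
  Position 10 '(': depth becomes 1
  Position 11 '(': depth becomes 2
  Position 12 ')': depth becomes 1
  Position 13 '(': depth becomes 2
  Position 14 ')': depth becomes 1
  Position 15 ')': depth becomes 0
  Position 16 '(': depth becomes 1
  Position 17 ')': depth becomes 0
  Position 18 '(': depth becomes 1
  Position 19 '(': depth becomes 2
  Position 20 ')': depth becomes 1
  Position 21 ')': depth becomes 0
  Position 22 '(': depth becomes 1
  Position 23 '(': depth becomes 2
  Position 24 ')': depth becomes 1
  Position 25 ')': depth becomes 0
  Position 26 '(': depth becomes 1
  Position 27 ')': depth becomes 0
Maximum depth reached: 3

3


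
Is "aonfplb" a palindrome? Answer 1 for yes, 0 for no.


Input: aonfplb
Reversed: blpfnoa
  Compare pos 0 ('a') with pos 6 ('b'): MISMATCH
  Compare pos 1 ('o') with pos 5 ('l'): MISMATCH
  Compare pos 2 ('n') with pos 4 ('p'): MISMATCH
Result: not a palindrome

0


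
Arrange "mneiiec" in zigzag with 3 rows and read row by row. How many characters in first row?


Zigzag "mneiiec" into 3 rows:
Placing characters:
  'm' => row 0
  'n' => row 1
  'e' => row 2
  'i' => row 1
  'i' => row 0
  'e' => row 1
  'c' => row 2
Rows:
  Row 0: "mi"
  Row 1: "nie"
  Row 2: "ec"
First row length: 2

2


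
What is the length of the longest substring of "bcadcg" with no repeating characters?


Input: "bcadcg"
Sliding window (track last position of each char):
  Position 0 ('b'): window [0,0] length 1 -- new best
  Position 1 ('c'): window [0,1] length 2 -- new best
  Position 2 ('a'): window [0,2] length 3 -- new best
  Position 3 ('d'): window [0,3] length 4 -- new best
  Position 4 ('c'): repeat (last at 1), move window start to 2
  Position 4 ('c'): window [2,4] length 3
  Position 5 ('g'): window [2,5] length 4
Longest substring with no repeats: "bcad" with length 4

4


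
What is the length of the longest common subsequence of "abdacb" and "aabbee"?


LCS of "abdacb" and "aabbee"
DP table:
           a    a    b    b    e    e
      0    0    0    0    0    0    0
  a   0    1    1    1    1    1    1
  b   0    1    1    2    2    2    2
  d   0    1    1    2    2    2    2
  a   0    1    2    2    2    2    2
  c   0    1    2    2    2    2    2
  b   0    1    2    3    3    3    3
LCS length = dp[6][6] = 3

3


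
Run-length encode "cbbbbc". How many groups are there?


Input: cbbbbc
Scanning for consecutive runs:
  Group 1: 'c' x 1 (positions 0-0)
  Group 2: 'b' x 4 (positions 1-4)
  Group 3: 'c' x 1 (positions 5-5)
Total groups: 3

3


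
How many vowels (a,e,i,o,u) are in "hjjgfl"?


Input: hjjgfl
Checking each character:
  'h' at position 0: consonant
  'j' at position 1: consonant
  'j' at position 2: consonant
  'g' at position 3: consonant
  'f' at position 4: consonant
  'l' at position 5: consonant
Total vowels: 0

0


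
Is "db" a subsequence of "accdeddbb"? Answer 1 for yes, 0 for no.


Check if "db" is a subsequence of "accdeddbb"
Greedy scan:
  Position 0 ('a'): no match needed
  Position 1 ('c'): no match needed
  Position 2 ('c'): no match needed
  Position 3 ('d'): matches sub[0] = 'd'
  Position 4 ('e'): no match needed
  Position 5 ('d'): no match needed
  Position 6 ('d'): no match needed
  Position 7 ('b'): matches sub[1] = 'b'
  Position 8 ('b'): no match needed
All 2 characters matched => is a subsequence

1


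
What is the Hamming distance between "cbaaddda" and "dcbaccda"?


Comparing "cbaaddda" and "dcbaccda" position by position:
  Position 0: 'c' vs 'd' => differ
  Position 1: 'b' vs 'c' => differ
  Position 2: 'a' vs 'b' => differ
  Position 3: 'a' vs 'a' => same
  Position 4: 'd' vs 'c' => differ
  Position 5: 'd' vs 'c' => differ
  Position 6: 'd' vs 'd' => same
  Position 7: 'a' vs 'a' => same
Total differences (Hamming distance): 5

5


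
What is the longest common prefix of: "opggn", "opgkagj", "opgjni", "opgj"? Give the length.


Words: opggn, opgkagj, opgjni, opgj
  Position 0: all 'o' => match
  Position 1: all 'p' => match
  Position 2: all 'g' => match
  Position 3: ('g', 'k', 'j', 'j') => mismatch, stop
LCP = "opg" (length 3)

3


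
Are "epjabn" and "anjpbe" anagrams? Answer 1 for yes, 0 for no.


Strings: "epjabn", "anjpbe"
Sorted first:  abejnp
Sorted second: abejnp
Sorted forms match => anagrams

1


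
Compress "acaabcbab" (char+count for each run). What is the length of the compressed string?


Input: acaabcbab
Runs:
  'a' x 1 => "a1"
  'c' x 1 => "c1"
  'a' x 2 => "a2"
  'b' x 1 => "b1"
  'c' x 1 => "c1"
  'b' x 1 => "b1"
  'a' x 1 => "a1"
  'b' x 1 => "b1"
Compressed: "a1c1a2b1c1b1a1b1"
Compressed length: 16

16


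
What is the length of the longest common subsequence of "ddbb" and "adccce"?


LCS of "ddbb" and "adccce"
DP table:
           a    d    c    c    c    e
      0    0    0    0    0    0    0
  d   0    0    1    1    1    1    1
  d   0    0    1    1    1    1    1
  b   0    0    1    1    1    1    1
  b   0    0    1    1    1    1    1
LCS length = dp[4][6] = 1

1


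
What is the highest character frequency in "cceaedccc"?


Input: cceaedccc
Character counts:
  'a': 1
  'c': 5
  'd': 1
  'e': 2
Maximum frequency: 5

5


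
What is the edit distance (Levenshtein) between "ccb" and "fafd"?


Computing edit distance: "ccb" -> "fafd"
DP table:
           f    a    f    d
      0    1    2    3    4
  c   1    1    2    3    4
  c   2    2    2    3    4
  b   3    3    3    3    4
Edit distance = dp[3][4] = 4

4


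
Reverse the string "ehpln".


Input: ehpln
Reading characters right to left:
  Position 4: 'n'
  Position 3: 'l'
  Position 2: 'p'
  Position 1: 'h'
  Position 0: 'e'
Reversed: nlphe

nlphe


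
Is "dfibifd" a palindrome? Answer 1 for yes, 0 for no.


Input: dfibifd
Reversed: dfibifd
  Compare pos 0 ('d') with pos 6 ('d'): match
  Compare pos 1 ('f') with pos 5 ('f'): match
  Compare pos 2 ('i') with pos 4 ('i'): match
Result: palindrome

1


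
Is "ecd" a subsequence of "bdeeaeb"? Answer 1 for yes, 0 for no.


Check if "ecd" is a subsequence of "bdeeaeb"
Greedy scan:
  Position 0 ('b'): no match needed
  Position 1 ('d'): no match needed
  Position 2 ('e'): matches sub[0] = 'e'
  Position 3 ('e'): no match needed
  Position 4 ('a'): no match needed
  Position 5 ('e'): no match needed
  Position 6 ('b'): no match needed
Only matched 1/3 characters => not a subsequence

0


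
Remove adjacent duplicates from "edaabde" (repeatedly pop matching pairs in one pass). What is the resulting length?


Input: edaabde
Stack-based adjacent duplicate removal:
  Read 'e': push. Stack: e
  Read 'd': push. Stack: ed
  Read 'a': push. Stack: eda
  Read 'a': matches stack top 'a' => pop. Stack: ed
  Read 'b': push. Stack: edb
  Read 'd': push. Stack: edbd
  Read 'e': push. Stack: edbde
Final stack: "edbde" (length 5)

5


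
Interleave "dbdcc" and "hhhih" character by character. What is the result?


Interleaving "dbdcc" and "hhhih":
  Position 0: 'd' from first, 'h' from second => "dh"
  Position 1: 'b' from first, 'h' from second => "bh"
  Position 2: 'd' from first, 'h' from second => "dh"
  Position 3: 'c' from first, 'i' from second => "ci"
  Position 4: 'c' from first, 'h' from second => "ch"
Result: dhbhdhcich

dhbhdhcich


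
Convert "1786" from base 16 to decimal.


Input: "1786" in base 16
Positional expansion:
  Digit '1' (value 1) x 16^3 = 4096
  Digit '7' (value 7) x 16^2 = 1792
  Digit '8' (value 8) x 16^1 = 128
  Digit '6' (value 6) x 16^0 = 6
Sum = 6022

6022


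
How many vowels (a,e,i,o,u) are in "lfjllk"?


Input: lfjllk
Checking each character:
  'l' at position 0: consonant
  'f' at position 1: consonant
  'j' at position 2: consonant
  'l' at position 3: consonant
  'l' at position 4: consonant
  'k' at position 5: consonant
Total vowels: 0

0


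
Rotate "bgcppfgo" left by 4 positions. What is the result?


Input: "bgcppfgo", rotate left by 4
First 4 characters: "bgcp"
Remaining characters: "pfgo"
Concatenate remaining + first: "pfgo" + "bgcp" = "pfgobgcp"

pfgobgcp


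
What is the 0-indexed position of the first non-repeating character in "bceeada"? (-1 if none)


Input: bceeada
Character frequencies:
  'a': 2
  'b': 1
  'c': 1
  'd': 1
  'e': 2
Scanning left to right for freq == 1:
  Position 0 ('b'): unique! => answer = 0

0


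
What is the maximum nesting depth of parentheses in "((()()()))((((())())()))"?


Input: "((()()()))((((())())()))"
Tracking depth:
  Position 0 '(': depth becomes 1
  Position 1 '(': depth becomes 2
  Position 2 '(': depth becomes 3
  Position 3 ')': depth becomes 2
  Position 4 '(': depth becomes 3
  Position 5 ')': depth becomes 2
  Position 6 '(': depth becomes 3
  Position 7 ')': depth becomes 2
  Position 8 ')': depth becomes 1
  Position 9 ')': depth becomes 0
  Position 10 '(': depth becomes 1
  Position 11 '(': depth becomes 2
  Position 12 '(': depth becomes 3
  Position 13 '(': depth becomes 4
  Position 14 '(': depth becomes 5
  Position 15 ')': depth becomes 4
  Position 16 ')': depth becomes 3
  Position 17 '(': depth becomes 4
  Position 18 ')': depth becomes 3
  Position 19 ')': depth becomes 2
  Position 20 '(': depth becomes 3
  Position 21 ')': depth becomes 2
  Position 22 ')': depth becomes 1
  Position 23 ')': depth becomes 0
Maximum depth reached: 5

5


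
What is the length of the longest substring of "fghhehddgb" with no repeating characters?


Input: "fghhehddgb"
Sliding window (track last position of each char):
  Position 0 ('f'): window [0,0] length 1 -- new best
  Position 1 ('g'): window [0,1] length 2 -- new best
  Position 2 ('h'): window [0,2] length 3 -- new best
  Position 3 ('h'): repeat (last at 2), move window start to 3
  Position 3 ('h'): window [3,3] length 1
  Position 4 ('e'): window [3,4] length 2
  Position 5 ('h'): repeat (last at 3), move window start to 4
  Position 5 ('h'): window [4,5] length 2
  Position 6 ('d'): window [4,6] length 3
  Position 7 ('d'): repeat (last at 6), move window start to 7
  Position 7 ('d'): window [7,7] length 1
  Position 8 ('g'): window [7,8] length 2
  Position 9 ('b'): window [7,9] length 3
Longest substring with no repeats: "fgh" with length 3

3


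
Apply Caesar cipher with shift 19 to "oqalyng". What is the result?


Caesar cipher: shift "oqalyng" by 19
  'o' (pos 14) + 19 = pos 7 = 'h'
  'q' (pos 16) + 19 = pos 9 = 'j'
  'a' (pos 0) + 19 = pos 19 = 't'
  'l' (pos 11) + 19 = pos 4 = 'e'
  'y' (pos 24) + 19 = pos 17 = 'r'
  'n' (pos 13) + 19 = pos 6 = 'g'
  'g' (pos 6) + 19 = pos 25 = 'z'
Result: hjtergz

hjtergz


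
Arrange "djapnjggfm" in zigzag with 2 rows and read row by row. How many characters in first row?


Zigzag "djapnjggfm" into 2 rows:
Placing characters:
  'd' => row 0
  'j' => row 1
  'a' => row 0
  'p' => row 1
  'n' => row 0
  'j' => row 1
  'g' => row 0
  'g' => row 1
  'f' => row 0
  'm' => row 1
Rows:
  Row 0: "dangf"
  Row 1: "jpjgm"
First row length: 5

5


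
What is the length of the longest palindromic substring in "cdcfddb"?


Input: "cdcfddb"
Checking substrings for palindromes:
  [0:3] "cdc" (len 3) => palindrome
  [4:6] "dd" (len 2) => palindrome
Longest palindromic substring: "cdc" with length 3

3


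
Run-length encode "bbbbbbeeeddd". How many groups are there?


Input: bbbbbbeeeddd
Scanning for consecutive runs:
  Group 1: 'b' x 6 (positions 0-5)
  Group 2: 'e' x 3 (positions 6-8)
  Group 3: 'd' x 3 (positions 9-11)
Total groups: 3

3


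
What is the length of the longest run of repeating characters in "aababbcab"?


Input: "aababbcab"
Scanning for longest run:
  Position 1 ('a'): continues run of 'a', length=2
  Position 2 ('b'): new char, reset run to 1
  Position 3 ('a'): new char, reset run to 1
  Position 4 ('b'): new char, reset run to 1
  Position 5 ('b'): continues run of 'b', length=2
  Position 6 ('c'): new char, reset run to 1
  Position 7 ('a'): new char, reset run to 1
  Position 8 ('b'): new char, reset run to 1
Longest run: 'a' with length 2

2


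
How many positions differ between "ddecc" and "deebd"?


Comparing "ddecc" and "deebd" position by position:
  Position 0: 'd' vs 'd' => same
  Position 1: 'd' vs 'e' => DIFFER
  Position 2: 'e' vs 'e' => same
  Position 3: 'c' vs 'b' => DIFFER
  Position 4: 'c' vs 'd' => DIFFER
Positions that differ: 3

3


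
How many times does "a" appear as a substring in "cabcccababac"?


Searching for "a" in "cabcccababac"
Scanning each position:
  Position 0: "c" => no
  Position 1: "a" => MATCH
  Position 2: "b" => no
  Position 3: "c" => no
  Position 4: "c" => no
  Position 5: "c" => no
  Position 6: "a" => MATCH
  Position 7: "b" => no
  Position 8: "a" => MATCH
  Position 9: "b" => no
  Position 10: "a" => MATCH
  Position 11: "c" => no
Total occurrences: 4

4


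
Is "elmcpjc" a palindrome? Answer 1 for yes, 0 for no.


Input: elmcpjc
Reversed: cjpcmle
  Compare pos 0 ('e') with pos 6 ('c'): MISMATCH
  Compare pos 1 ('l') with pos 5 ('j'): MISMATCH
  Compare pos 2 ('m') with pos 4 ('p'): MISMATCH
Result: not a palindrome

0


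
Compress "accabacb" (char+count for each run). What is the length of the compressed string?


Input: accabacb
Runs:
  'a' x 1 => "a1"
  'c' x 2 => "c2"
  'a' x 1 => "a1"
  'b' x 1 => "b1"
  'a' x 1 => "a1"
  'c' x 1 => "c1"
  'b' x 1 => "b1"
Compressed: "a1c2a1b1a1c1b1"
Compressed length: 14

14


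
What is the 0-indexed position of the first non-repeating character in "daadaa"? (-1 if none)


Input: daadaa
Character frequencies:
  'a': 4
  'd': 2
Scanning left to right for freq == 1:
  Position 0 ('d'): freq=2, skip
  Position 1 ('a'): freq=4, skip
  Position 2 ('a'): freq=4, skip
  Position 3 ('d'): freq=2, skip
  Position 4 ('a'): freq=4, skip
  Position 5 ('a'): freq=4, skip
  No unique character found => answer = -1

-1


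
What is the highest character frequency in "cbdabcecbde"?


Input: cbdabcecbde
Character counts:
  'a': 1
  'b': 3
  'c': 3
  'd': 2
  'e': 2
Maximum frequency: 3

3


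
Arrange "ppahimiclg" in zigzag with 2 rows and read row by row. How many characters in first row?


Zigzag "ppahimiclg" into 2 rows:
Placing characters:
  'p' => row 0
  'p' => row 1
  'a' => row 0
  'h' => row 1
  'i' => row 0
  'm' => row 1
  'i' => row 0
  'c' => row 1
  'l' => row 0
  'g' => row 1
Rows:
  Row 0: "paiil"
  Row 1: "phmcg"
First row length: 5

5


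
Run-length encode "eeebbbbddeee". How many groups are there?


Input: eeebbbbddeee
Scanning for consecutive runs:
  Group 1: 'e' x 3 (positions 0-2)
  Group 2: 'b' x 4 (positions 3-6)
  Group 3: 'd' x 2 (positions 7-8)
  Group 4: 'e' x 3 (positions 9-11)
Total groups: 4

4


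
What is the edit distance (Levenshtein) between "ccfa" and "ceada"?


Computing edit distance: "ccfa" -> "ceada"
DP table:
           c    e    a    d    a
      0    1    2    3    4    5
  c   1    0    1    2    3    4
  c   2    1    1    2    3    4
  f   3    2    2    2    3    4
  a   4    3    3    2    3    3
Edit distance = dp[4][5] = 3

3


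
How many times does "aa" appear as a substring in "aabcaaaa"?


Searching for "aa" in "aabcaaaa"
Scanning each position:
  Position 0: "aa" => MATCH
  Position 1: "ab" => no
  Position 2: "bc" => no
  Position 3: "ca" => no
  Position 4: "aa" => MATCH
  Position 5: "aa" => MATCH
  Position 6: "aa" => MATCH
Total occurrences: 4

4


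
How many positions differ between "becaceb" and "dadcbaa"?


Comparing "becaceb" and "dadcbaa" position by position:
  Position 0: 'b' vs 'd' => DIFFER
  Position 1: 'e' vs 'a' => DIFFER
  Position 2: 'c' vs 'd' => DIFFER
  Position 3: 'a' vs 'c' => DIFFER
  Position 4: 'c' vs 'b' => DIFFER
  Position 5: 'e' vs 'a' => DIFFER
  Position 6: 'b' vs 'a' => DIFFER
Positions that differ: 7

7


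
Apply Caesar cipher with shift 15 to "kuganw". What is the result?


Caesar cipher: shift "kuganw" by 15
  'k' (pos 10) + 15 = pos 25 = 'z'
  'u' (pos 20) + 15 = pos 9 = 'j'
  'g' (pos 6) + 15 = pos 21 = 'v'
  'a' (pos 0) + 15 = pos 15 = 'p'
  'n' (pos 13) + 15 = pos 2 = 'c'
  'w' (pos 22) + 15 = pos 11 = 'l'
Result: zjvpcl

zjvpcl


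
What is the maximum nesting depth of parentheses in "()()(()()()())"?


Input: "()()(()()()())"
Tracking depth:
  Position 0 '(': depth becomes 1
  Position 1 ')': depth becomes 0
  Position 2 '(': depth becomes 1
  Position 3 ')': depth becomes 0
  Position 4 '(': depth becomes 1
  Position 5 '(': depth becomes 2
  Position 6 ')': depth becomes 1
  Position 7 '(': depth becomes 2
  Position 8 ')': depth becomes 1
  Position 9 '(': depth becomes 2
  Position 10 ')': depth becomes 1
  Position 11 '(': depth becomes 2
  Position 12 ')': depth becomes 1
  Position 13 ')': depth becomes 0
Maximum depth reached: 2

2


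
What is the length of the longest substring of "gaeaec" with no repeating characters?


Input: "gaeaec"
Sliding window (track last position of each char):
  Position 0 ('g'): window [0,0] length 1 -- new best
  Position 1 ('a'): window [0,1] length 2 -- new best
  Position 2 ('e'): window [0,2] length 3 -- new best
  Position 3 ('a'): repeat (last at 1), move window start to 2
  Position 3 ('a'): window [2,3] length 2
  Position 4 ('e'): repeat (last at 2), move window start to 3
  Position 4 ('e'): window [3,4] length 2
  Position 5 ('c'): window [3,5] length 3
Longest substring with no repeats: "gae" with length 3

3


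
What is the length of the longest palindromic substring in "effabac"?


Input: "effabac"
Checking substrings for palindromes:
  [3:6] "aba" (len 3) => palindrome
  [1:3] "ff" (len 2) => palindrome
Longest palindromic substring: "aba" with length 3

3


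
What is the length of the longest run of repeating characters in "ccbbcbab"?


Input: "ccbbcbab"
Scanning for longest run:
  Position 1 ('c'): continues run of 'c', length=2
  Position 2 ('b'): new char, reset run to 1
  Position 3 ('b'): continues run of 'b', length=2
  Position 4 ('c'): new char, reset run to 1
  Position 5 ('b'): new char, reset run to 1
  Position 6 ('a'): new char, reset run to 1
  Position 7 ('b'): new char, reset run to 1
Longest run: 'c' with length 2

2


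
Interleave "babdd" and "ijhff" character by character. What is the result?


Interleaving "babdd" and "ijhff":
  Position 0: 'b' from first, 'i' from second => "bi"
  Position 1: 'a' from first, 'j' from second => "aj"
  Position 2: 'b' from first, 'h' from second => "bh"
  Position 3: 'd' from first, 'f' from second => "df"
  Position 4: 'd' from first, 'f' from second => "df"
Result: biajbhdfdf

biajbhdfdf


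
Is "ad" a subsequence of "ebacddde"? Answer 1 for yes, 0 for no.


Check if "ad" is a subsequence of "ebacddde"
Greedy scan:
  Position 0 ('e'): no match needed
  Position 1 ('b'): no match needed
  Position 2 ('a'): matches sub[0] = 'a'
  Position 3 ('c'): no match needed
  Position 4 ('d'): matches sub[1] = 'd'
  Position 5 ('d'): no match needed
  Position 6 ('d'): no match needed
  Position 7 ('e'): no match needed
All 2 characters matched => is a subsequence

1


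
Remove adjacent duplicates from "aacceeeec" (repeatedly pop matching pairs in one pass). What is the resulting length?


Input: aacceeeec
Stack-based adjacent duplicate removal:
  Read 'a': push. Stack: a
  Read 'a': matches stack top 'a' => pop. Stack: (empty)
  Read 'c': push. Stack: c
  Read 'c': matches stack top 'c' => pop. Stack: (empty)
  Read 'e': push. Stack: e
  Read 'e': matches stack top 'e' => pop. Stack: (empty)
  Read 'e': push. Stack: e
  Read 'e': matches stack top 'e' => pop. Stack: (empty)
  Read 'c': push. Stack: c
Final stack: "c" (length 1)

1


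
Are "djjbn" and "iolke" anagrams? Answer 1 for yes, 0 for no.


Strings: "djjbn", "iolke"
Sorted first:  bdjjn
Sorted second: eiklo
Differ at position 0: 'b' vs 'e' => not anagrams

0


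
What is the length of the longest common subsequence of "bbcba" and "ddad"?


LCS of "bbcba" and "ddad"
DP table:
           d    d    a    d
      0    0    0    0    0
  b   0    0    0    0    0
  b   0    0    0    0    0
  c   0    0    0    0    0
  b   0    0    0    0    0
  a   0    0    0    1    1
LCS length = dp[5][4] = 1

1


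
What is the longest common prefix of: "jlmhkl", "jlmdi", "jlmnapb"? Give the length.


Words: jlmhkl, jlmdi, jlmnapb
  Position 0: all 'j' => match
  Position 1: all 'l' => match
  Position 2: all 'm' => match
  Position 3: ('h', 'd', 'n') => mismatch, stop
LCP = "jlm" (length 3)

3


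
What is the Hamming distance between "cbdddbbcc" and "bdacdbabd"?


Comparing "cbdddbbcc" and "bdacdbabd" position by position:
  Position 0: 'c' vs 'b' => differ
  Position 1: 'b' vs 'd' => differ
  Position 2: 'd' vs 'a' => differ
  Position 3: 'd' vs 'c' => differ
  Position 4: 'd' vs 'd' => same
  Position 5: 'b' vs 'b' => same
  Position 6: 'b' vs 'a' => differ
  Position 7: 'c' vs 'b' => differ
  Position 8: 'c' vs 'd' => differ
Total differences (Hamming distance): 7

7


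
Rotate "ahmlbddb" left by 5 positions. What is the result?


Input: "ahmlbddb", rotate left by 5
First 5 characters: "ahmlb"
Remaining characters: "ddb"
Concatenate remaining + first: "ddb" + "ahmlb" = "ddbahmlb"

ddbahmlb


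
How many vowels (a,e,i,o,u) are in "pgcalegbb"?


Input: pgcalegbb
Checking each character:
  'p' at position 0: consonant
  'g' at position 1: consonant
  'c' at position 2: consonant
  'a' at position 3: vowel (running total: 1)
  'l' at position 4: consonant
  'e' at position 5: vowel (running total: 2)
  'g' at position 6: consonant
  'b' at position 7: consonant
  'b' at position 8: consonant
Total vowels: 2

2


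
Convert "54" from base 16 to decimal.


Input: "54" in base 16
Positional expansion:
  Digit '5' (value 5) x 16^1 = 80
  Digit '4' (value 4) x 16^0 = 4
Sum = 84

84


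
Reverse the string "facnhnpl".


Input: facnhnpl
Reading characters right to left:
  Position 7: 'l'
  Position 6: 'p'
  Position 5: 'n'
  Position 4: 'h'
  Position 3: 'n'
  Position 2: 'c'
  Position 1: 'a'
  Position 0: 'f'
Reversed: lpnhncaf

lpnhncaf


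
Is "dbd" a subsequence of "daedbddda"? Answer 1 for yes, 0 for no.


Check if "dbd" is a subsequence of "daedbddda"
Greedy scan:
  Position 0 ('d'): matches sub[0] = 'd'
  Position 1 ('a'): no match needed
  Position 2 ('e'): no match needed
  Position 3 ('d'): no match needed
  Position 4 ('b'): matches sub[1] = 'b'
  Position 5 ('d'): matches sub[2] = 'd'
  Position 6 ('d'): no match needed
  Position 7 ('d'): no match needed
  Position 8 ('a'): no match needed
All 3 characters matched => is a subsequence

1


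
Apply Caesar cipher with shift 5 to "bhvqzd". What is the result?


Caesar cipher: shift "bhvqzd" by 5
  'b' (pos 1) + 5 = pos 6 = 'g'
  'h' (pos 7) + 5 = pos 12 = 'm'
  'v' (pos 21) + 5 = pos 0 = 'a'
  'q' (pos 16) + 5 = pos 21 = 'v'
  'z' (pos 25) + 5 = pos 4 = 'e'
  'd' (pos 3) + 5 = pos 8 = 'i'
Result: gmavei

gmavei


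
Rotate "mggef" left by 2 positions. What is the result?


Input: "mggef", rotate left by 2
First 2 characters: "mg"
Remaining characters: "gef"
Concatenate remaining + first: "gef" + "mg" = "gefmg"

gefmg


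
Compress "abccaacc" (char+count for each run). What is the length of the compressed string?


Input: abccaacc
Runs:
  'a' x 1 => "a1"
  'b' x 1 => "b1"
  'c' x 2 => "c2"
  'a' x 2 => "a2"
  'c' x 2 => "c2"
Compressed: "a1b1c2a2c2"
Compressed length: 10

10


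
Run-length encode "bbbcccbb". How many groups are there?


Input: bbbcccbb
Scanning for consecutive runs:
  Group 1: 'b' x 3 (positions 0-2)
  Group 2: 'c' x 3 (positions 3-5)
  Group 3: 'b' x 2 (positions 6-7)
Total groups: 3

3


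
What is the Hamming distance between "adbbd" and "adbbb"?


Comparing "adbbd" and "adbbb" position by position:
  Position 0: 'a' vs 'a' => same
  Position 1: 'd' vs 'd' => same
  Position 2: 'b' vs 'b' => same
  Position 3: 'b' vs 'b' => same
  Position 4: 'd' vs 'b' => differ
Total differences (Hamming distance): 1

1


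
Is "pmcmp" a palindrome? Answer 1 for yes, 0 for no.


Input: pmcmp
Reversed: pmcmp
  Compare pos 0 ('p') with pos 4 ('p'): match
  Compare pos 1 ('m') with pos 3 ('m'): match
Result: palindrome

1


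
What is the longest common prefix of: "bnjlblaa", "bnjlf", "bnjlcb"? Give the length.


Words: bnjlblaa, bnjlf, bnjlcb
  Position 0: all 'b' => match
  Position 1: all 'n' => match
  Position 2: all 'j' => match
  Position 3: all 'l' => match
  Position 4: ('b', 'f', 'c') => mismatch, stop
LCP = "bnjl" (length 4)

4


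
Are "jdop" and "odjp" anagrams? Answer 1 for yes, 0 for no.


Strings: "jdop", "odjp"
Sorted first:  djop
Sorted second: djop
Sorted forms match => anagrams

1


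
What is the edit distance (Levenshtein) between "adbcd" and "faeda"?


Computing edit distance: "adbcd" -> "faeda"
DP table:
           f    a    e    d    a
      0    1    2    3    4    5
  a   1    1    1    2    3    4
  d   2    2    2    2    2    3
  b   3    3    3    3    3    3
  c   4    4    4    4    4    4
  d   5    5    5    5    4    5
Edit distance = dp[5][5] = 5

5


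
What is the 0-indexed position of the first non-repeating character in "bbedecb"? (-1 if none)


Input: bbedecb
Character frequencies:
  'b': 3
  'c': 1
  'd': 1
  'e': 2
Scanning left to right for freq == 1:
  Position 0 ('b'): freq=3, skip
  Position 1 ('b'): freq=3, skip
  Position 2 ('e'): freq=2, skip
  Position 3 ('d'): unique! => answer = 3

3


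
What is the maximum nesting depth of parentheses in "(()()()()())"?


Input: "(()()()()())"
Tracking depth:
  Position 0 '(': depth becomes 1
  Position 1 '(': depth becomes 2
  Position 2 ')': depth becomes 1
  Position 3 '(': depth becomes 2
  Position 4 ')': depth becomes 1
  Position 5 '(': depth becomes 2
  Position 6 ')': depth becomes 1
  Position 7 '(': depth becomes 2
  Position 8 ')': depth becomes 1
  Position 9 '(': depth becomes 2
  Position 10 ')': depth becomes 1
  Position 11 ')': depth becomes 0
Maximum depth reached: 2

2


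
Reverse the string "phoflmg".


Input: phoflmg
Reading characters right to left:
  Position 6: 'g'
  Position 5: 'm'
  Position 4: 'l'
  Position 3: 'f'
  Position 2: 'o'
  Position 1: 'h'
  Position 0: 'p'
Reversed: gmlfohp

gmlfohp


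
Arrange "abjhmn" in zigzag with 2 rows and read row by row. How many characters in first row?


Zigzag "abjhmn" into 2 rows:
Placing characters:
  'a' => row 0
  'b' => row 1
  'j' => row 0
  'h' => row 1
  'm' => row 0
  'n' => row 1
Rows:
  Row 0: "ajm"
  Row 1: "bhn"
First row length: 3

3


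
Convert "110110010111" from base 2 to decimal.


Input: "110110010111" in base 2
Positional expansion:
  Digit '1' (value 1) x 2^11 = 2048
  Digit '1' (value 1) x 2^10 = 1024
  Digit '0' (value 0) x 2^9 = 0
  Digit '1' (value 1) x 2^8 = 256
  Digit '1' (value 1) x 2^7 = 128
  Digit '0' (value 0) x 2^6 = 0
  Digit '0' (value 0) x 2^5 = 0
  Digit '1' (value 1) x 2^4 = 16
  Digit '0' (value 0) x 2^3 = 0
  Digit '1' (value 1) x 2^2 = 4
  Digit '1' (value 1) x 2^1 = 2
  Digit '1' (value 1) x 2^0 = 1
Sum = 3479

3479


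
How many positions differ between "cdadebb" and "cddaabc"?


Comparing "cdadebb" and "cddaabc" position by position:
  Position 0: 'c' vs 'c' => same
  Position 1: 'd' vs 'd' => same
  Position 2: 'a' vs 'd' => DIFFER
  Position 3: 'd' vs 'a' => DIFFER
  Position 4: 'e' vs 'a' => DIFFER
  Position 5: 'b' vs 'b' => same
  Position 6: 'b' vs 'c' => DIFFER
Positions that differ: 4

4


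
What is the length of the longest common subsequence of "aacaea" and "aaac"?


LCS of "aacaea" and "aaac"
DP table:
           a    a    a    c
      0    0    0    0    0
  a   0    1    1    1    1
  a   0    1    2    2    2
  c   0    1    2    2    3
  a   0    1    2    3    3
  e   0    1    2    3    3
  a   0    1    2    3    3
LCS length = dp[6][4] = 3

3


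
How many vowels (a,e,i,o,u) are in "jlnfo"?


Input: jlnfo
Checking each character:
  'j' at position 0: consonant
  'l' at position 1: consonant
  'n' at position 2: consonant
  'f' at position 3: consonant
  'o' at position 4: vowel (running total: 1)
Total vowels: 1

1


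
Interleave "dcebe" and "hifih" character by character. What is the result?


Interleaving "dcebe" and "hifih":
  Position 0: 'd' from first, 'h' from second => "dh"
  Position 1: 'c' from first, 'i' from second => "ci"
  Position 2: 'e' from first, 'f' from second => "ef"
  Position 3: 'b' from first, 'i' from second => "bi"
  Position 4: 'e' from first, 'h' from second => "eh"
Result: dhciefbieh

dhciefbieh


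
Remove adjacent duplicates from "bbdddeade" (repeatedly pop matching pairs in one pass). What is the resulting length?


Input: bbdddeade
Stack-based adjacent duplicate removal:
  Read 'b': push. Stack: b
  Read 'b': matches stack top 'b' => pop. Stack: (empty)
  Read 'd': push. Stack: d
  Read 'd': matches stack top 'd' => pop. Stack: (empty)
  Read 'd': push. Stack: d
  Read 'e': push. Stack: de
  Read 'a': push. Stack: dea
  Read 'd': push. Stack: dead
  Read 'e': push. Stack: deade
Final stack: "deade" (length 5)

5


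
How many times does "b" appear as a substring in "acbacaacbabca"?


Searching for "b" in "acbacaacbabca"
Scanning each position:
  Position 0: "a" => no
  Position 1: "c" => no
  Position 2: "b" => MATCH
  Position 3: "a" => no
  Position 4: "c" => no
  Position 5: "a" => no
  Position 6: "a" => no
  Position 7: "c" => no
  Position 8: "b" => MATCH
  Position 9: "a" => no
  Position 10: "b" => MATCH
  Position 11: "c" => no
  Position 12: "a" => no
Total occurrences: 3

3


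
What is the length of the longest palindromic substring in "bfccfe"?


Input: "bfccfe"
Checking substrings for palindromes:
  [1:5] "fccf" (len 4) => palindrome
  [2:4] "cc" (len 2) => palindrome
Longest palindromic substring: "fccf" with length 4

4


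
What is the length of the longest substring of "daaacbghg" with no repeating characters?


Input: "daaacbghg"
Sliding window (track last position of each char):
  Position 0 ('d'): window [0,0] length 1 -- new best
  Position 1 ('a'): window [0,1] length 2 -- new best
  Position 2 ('a'): repeat (last at 1), move window start to 2
  Position 2 ('a'): window [2,2] length 1
  Position 3 ('a'): repeat (last at 2), move window start to 3
  Position 3 ('a'): window [3,3] length 1
  Position 4 ('c'): window [3,4] length 2
  Position 5 ('b'): window [3,5] length 3 -- new best
  Position 6 ('g'): window [3,6] length 4 -- new best
  Position 7 ('h'): window [3,7] length 5 -- new best
  Position 8 ('g'): repeat (last at 6), move window start to 7
  Position 8 ('g'): window [7,8] length 2
Longest substring with no repeats: "acbgh" with length 5

5


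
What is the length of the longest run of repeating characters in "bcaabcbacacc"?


Input: "bcaabcbacacc"
Scanning for longest run:
  Position 1 ('c'): new char, reset run to 1
  Position 2 ('a'): new char, reset run to 1
  Position 3 ('a'): continues run of 'a', length=2
  Position 4 ('b'): new char, reset run to 1
  Position 5 ('c'): new char, reset run to 1
  Position 6 ('b'): new char, reset run to 1
  Position 7 ('a'): new char, reset run to 1
  Position 8 ('c'): new char, reset run to 1
  Position 9 ('a'): new char, reset run to 1
  Position 10 ('c'): new char, reset run to 1
  Position 11 ('c'): continues run of 'c', length=2
Longest run: 'a' with length 2

2


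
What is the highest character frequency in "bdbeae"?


Input: bdbeae
Character counts:
  'a': 1
  'b': 2
  'd': 1
  'e': 2
Maximum frequency: 2

2


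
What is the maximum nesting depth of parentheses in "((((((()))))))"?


Input: "((((((()))))))"
Tracking depth:
  Position 0 '(': depth becomes 1
  Position 1 '(': depth becomes 2
  Position 2 '(': depth becomes 3
  Position 3 '(': depth becomes 4
  Position 4 '(': depth becomes 5
  Position 5 '(': depth becomes 6
  Position 6 '(': depth becomes 7
  Position 7 ')': depth becomes 6
  Position 8 ')': depth becomes 5
  Position 9 ')': depth becomes 4
  Position 10 ')': depth becomes 3
  Position 11 ')': depth becomes 2
  Position 12 ')': depth becomes 1
  Position 13 ')': depth becomes 0
Maximum depth reached: 7

7


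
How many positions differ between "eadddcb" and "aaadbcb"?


Comparing "eadddcb" and "aaadbcb" position by position:
  Position 0: 'e' vs 'a' => DIFFER
  Position 1: 'a' vs 'a' => same
  Position 2: 'd' vs 'a' => DIFFER
  Position 3: 'd' vs 'd' => same
  Position 4: 'd' vs 'b' => DIFFER
  Position 5: 'c' vs 'c' => same
  Position 6: 'b' vs 'b' => same
Positions that differ: 3

3


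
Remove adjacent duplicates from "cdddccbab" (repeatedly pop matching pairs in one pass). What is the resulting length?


Input: cdddccbab
Stack-based adjacent duplicate removal:
  Read 'c': push. Stack: c
  Read 'd': push. Stack: cd
  Read 'd': matches stack top 'd' => pop. Stack: c
  Read 'd': push. Stack: cd
  Read 'c': push. Stack: cdc
  Read 'c': matches stack top 'c' => pop. Stack: cd
  Read 'b': push. Stack: cdb
  Read 'a': push. Stack: cdba
  Read 'b': push. Stack: cdbab
Final stack: "cdbab" (length 5)

5


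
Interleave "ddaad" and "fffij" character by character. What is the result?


Interleaving "ddaad" and "fffij":
  Position 0: 'd' from first, 'f' from second => "df"
  Position 1: 'd' from first, 'f' from second => "df"
  Position 2: 'a' from first, 'f' from second => "af"
  Position 3: 'a' from first, 'i' from second => "ai"
  Position 4: 'd' from first, 'j' from second => "dj"
Result: dfdfafaidj

dfdfafaidj


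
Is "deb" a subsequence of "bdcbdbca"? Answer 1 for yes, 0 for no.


Check if "deb" is a subsequence of "bdcbdbca"
Greedy scan:
  Position 0 ('b'): no match needed
  Position 1 ('d'): matches sub[0] = 'd'
  Position 2 ('c'): no match needed
  Position 3 ('b'): no match needed
  Position 4 ('d'): no match needed
  Position 5 ('b'): no match needed
  Position 6 ('c'): no match needed
  Position 7 ('a'): no match needed
Only matched 1/3 characters => not a subsequence

0


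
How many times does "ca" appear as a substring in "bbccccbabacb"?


Searching for "ca" in "bbccccbabacb"
Scanning each position:
  Position 0: "bb" => no
  Position 1: "bc" => no
  Position 2: "cc" => no
  Position 3: "cc" => no
  Position 4: "cc" => no
  Position 5: "cb" => no
  Position 6: "ba" => no
  Position 7: "ab" => no
  Position 8: "ba" => no
  Position 9: "ac" => no
  Position 10: "cb" => no
Total occurrences: 0

0
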